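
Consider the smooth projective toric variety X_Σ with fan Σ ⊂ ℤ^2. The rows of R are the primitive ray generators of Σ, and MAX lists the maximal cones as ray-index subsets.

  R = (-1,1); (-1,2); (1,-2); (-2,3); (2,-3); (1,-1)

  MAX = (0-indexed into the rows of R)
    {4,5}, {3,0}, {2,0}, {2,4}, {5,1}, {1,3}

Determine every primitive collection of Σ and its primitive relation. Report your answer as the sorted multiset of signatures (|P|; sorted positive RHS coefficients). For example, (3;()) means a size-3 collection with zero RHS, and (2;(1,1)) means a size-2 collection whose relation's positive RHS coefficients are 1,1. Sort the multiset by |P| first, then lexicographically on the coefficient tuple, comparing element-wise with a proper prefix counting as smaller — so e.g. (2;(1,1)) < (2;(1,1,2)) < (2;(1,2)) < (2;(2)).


|primitive collections| = 9. Relations:

  P = {0,5}:  v_{0} + v_{5} = 0 ; sig = (2;())
  P = {1,2}:  v_{1} + v_{2} = 0 ; sig = (2;())
  P = {3,4}:  v_{3} + v_{4} = 0 ; sig = (2;())
  P = {0,1}:  v_{0} + v_{1} = v_{3} ; sig = (2;(1))
  P = {0,4}:  v_{0} + v_{4} = v_{2} ; sig = (2;(1))
  P = {1,4}:  v_{1} + v_{4} = v_{5} ; sig = (2;(1))
  P = {2,3}:  v_{2} + v_{3} = v_{0} ; sig = (2;(1))
  P = {2,5}:  v_{2} + v_{5} = v_{4} ; sig = (2;(1))
  P = {3,5}:  v_{3} + v_{5} = v_{1} ; sig = (2;(1))

so the primitive-relation signature multiset is
    (2;())
    (2;())
    (2;())
    (2;(1))
    (2;(1))
    (2;(1))
    (2;(1))
    (2;(1))
    (2;(1))


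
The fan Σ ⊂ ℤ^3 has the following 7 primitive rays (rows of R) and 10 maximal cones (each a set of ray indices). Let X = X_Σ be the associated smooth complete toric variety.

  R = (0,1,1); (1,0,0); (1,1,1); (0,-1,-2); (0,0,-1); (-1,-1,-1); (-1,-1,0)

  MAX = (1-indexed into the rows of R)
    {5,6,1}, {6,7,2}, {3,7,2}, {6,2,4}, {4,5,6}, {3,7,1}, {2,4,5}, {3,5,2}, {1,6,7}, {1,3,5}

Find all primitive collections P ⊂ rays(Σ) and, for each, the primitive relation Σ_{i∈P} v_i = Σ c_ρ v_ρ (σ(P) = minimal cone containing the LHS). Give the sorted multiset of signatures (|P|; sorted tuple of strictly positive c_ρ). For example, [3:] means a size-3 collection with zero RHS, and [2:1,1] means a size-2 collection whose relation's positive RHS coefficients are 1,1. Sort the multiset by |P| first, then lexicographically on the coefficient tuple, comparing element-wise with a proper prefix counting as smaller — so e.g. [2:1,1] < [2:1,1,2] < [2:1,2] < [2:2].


Minimal non-faces — 7 found among 7 rays, 10 max cones:

  P={3,6}:  v_{3} + v_{6} = 0  →  sig = [2:]
  P={1,2}:  v_{1} + v_{2} = v_{3}  →  sig = [2:1]
  P={1,4}:  v_{1} + v_{4} = v_{5}  →  sig = [2:1]
  P={5,7}:  v_{5} + v_{7} = v_{6}  →  sig = [2:1]
  P={3,4}:  v_{3} + v_{4} = v_{2} + v_{5}  →  sig = [2:1,1]
  P={4,7}:  v_{4} + v_{7} = v_{2} + 2·v_{6}  →  sig = [2:1,2]
  P={2,5,6}:  v_{2} + v_{5} + v_{6} = v_{4}  →  sig = [3:1]

Signatures (|P|; sorted positive RHS coefficients), sorted:
    |P|=2: 6 collections, coeffs (), (1), (1), (1), (1,1), (1,2)
    |P|=3: 1 collection, coeffs (1)


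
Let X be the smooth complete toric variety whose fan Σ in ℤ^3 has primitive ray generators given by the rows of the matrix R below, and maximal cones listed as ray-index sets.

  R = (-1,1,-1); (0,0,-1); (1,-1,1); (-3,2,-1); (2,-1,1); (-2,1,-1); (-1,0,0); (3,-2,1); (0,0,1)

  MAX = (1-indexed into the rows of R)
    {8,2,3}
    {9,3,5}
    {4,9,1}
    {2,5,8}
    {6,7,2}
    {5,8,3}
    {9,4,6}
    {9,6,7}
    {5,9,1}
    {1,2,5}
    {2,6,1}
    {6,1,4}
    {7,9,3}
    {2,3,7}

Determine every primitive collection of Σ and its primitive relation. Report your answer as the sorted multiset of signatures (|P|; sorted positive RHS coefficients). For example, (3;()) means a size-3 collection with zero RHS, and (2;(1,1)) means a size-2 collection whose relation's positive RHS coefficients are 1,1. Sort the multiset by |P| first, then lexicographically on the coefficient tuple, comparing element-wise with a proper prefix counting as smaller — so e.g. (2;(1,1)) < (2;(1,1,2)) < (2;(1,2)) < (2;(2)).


17 collections generate NE(X_Σ); each relation:

  • {1,3}:  v_{1} + v_{3} = 0  so sig = (2;())
  • {2,9}:  v_{2} + v_{9} = 0  so sig = (2;())
  • {4,8}:  v_{4} + v_{8} = 0  so sig = (2;())
  • {5,6}:  v_{5} + v_{6} = 0  so sig = (2;())
  • {1,7}:  v_{1} + v_{7} = v_{6}  so sig = (2;(1))
  • {3,6}:  v_{3} + v_{6} = v_{7}  so sig = (2;(1))
  • {5,7}:  v_{5} + v_{7} = v_{3}  so sig = (2;(1))
  • {1,8}:  v_{1} + v_{8} = v_{2} + v_{5}  so sig = (2;(1,1))
  • {2,4}:  v_{2} + v_{4} = v_{1} + v_{6}  so sig = (2;(1,1))
  • {3,4}:  v_{3} + v_{4} = v_{6} + v_{9}  so sig = (2;(1,1))
  • {4,5}:  v_{4} + v_{5} = v_{1} + v_{9}  so sig = (2;(1,1))
  • {6,8}:  v_{6} + v_{8} = v_{2} + v_{3}  so sig = (2;(1,1))
  • {8,9}:  v_{8} + v_{9} = v_{3} + v_{5}  so sig = (2;(1,1))
  • {4,7}:  v_{4} + v_{7} = 2·v_{6} + v_{9}  so sig = (2;(1,2))
  • {7,8}:  v_{7} + v_{8} = v_{2} + 2·v_{3}  so sig = (2;(1,2))
  • {1,6,9}:  v_{1} + v_{6} + v_{9} = v_{4}  so sig = (3;(1))
  • {2,3,5}:  v_{2} + v_{3} + v_{5} = v_{8}  so sig = (3;(1))

so the primitive-relation signature multiset is
    (2;())
    (2;())
    (2;())
    (2;())
    (2;(1))
    (2;(1))
    (2;(1))
    (2;(1,1))
    (2;(1,1))
    (2;(1,1))
    (2;(1,1))
    (2;(1,1))
    (2;(1,1))
    (2;(1,2))
    (2;(1,2))
    (3;(1))
    (3;(1))


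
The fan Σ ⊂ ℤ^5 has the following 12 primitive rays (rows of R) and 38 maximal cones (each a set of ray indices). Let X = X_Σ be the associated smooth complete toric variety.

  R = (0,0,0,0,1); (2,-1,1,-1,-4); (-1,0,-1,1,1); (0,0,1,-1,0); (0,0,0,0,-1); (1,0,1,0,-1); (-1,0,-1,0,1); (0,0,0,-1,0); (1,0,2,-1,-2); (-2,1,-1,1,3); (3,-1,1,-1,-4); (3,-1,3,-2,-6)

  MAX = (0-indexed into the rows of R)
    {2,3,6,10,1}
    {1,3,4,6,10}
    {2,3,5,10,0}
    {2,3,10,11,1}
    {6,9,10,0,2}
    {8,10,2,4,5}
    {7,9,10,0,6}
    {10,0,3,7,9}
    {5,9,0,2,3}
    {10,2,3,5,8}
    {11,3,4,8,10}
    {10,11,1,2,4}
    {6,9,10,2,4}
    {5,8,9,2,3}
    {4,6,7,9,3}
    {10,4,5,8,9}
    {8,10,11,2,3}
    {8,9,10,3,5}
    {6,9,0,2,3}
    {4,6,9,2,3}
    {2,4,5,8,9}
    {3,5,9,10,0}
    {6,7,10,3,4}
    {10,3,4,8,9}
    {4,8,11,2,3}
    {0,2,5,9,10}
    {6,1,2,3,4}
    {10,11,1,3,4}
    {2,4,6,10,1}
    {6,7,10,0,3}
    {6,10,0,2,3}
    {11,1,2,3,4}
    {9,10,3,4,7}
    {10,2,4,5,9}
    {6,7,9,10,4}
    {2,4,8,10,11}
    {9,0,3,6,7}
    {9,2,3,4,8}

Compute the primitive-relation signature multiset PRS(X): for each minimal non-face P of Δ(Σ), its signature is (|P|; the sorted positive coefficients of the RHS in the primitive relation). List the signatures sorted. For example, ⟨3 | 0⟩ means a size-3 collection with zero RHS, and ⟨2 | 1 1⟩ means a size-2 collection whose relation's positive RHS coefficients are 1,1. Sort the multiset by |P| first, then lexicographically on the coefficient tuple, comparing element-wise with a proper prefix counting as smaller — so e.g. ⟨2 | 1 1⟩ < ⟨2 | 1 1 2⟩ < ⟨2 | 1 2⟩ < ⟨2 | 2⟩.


Primitive collections (22):

  • {0,4}:  v_{0} + v_{4} = 0  so sig = ⟨2 | 0⟩
  • {5,6}:  v_{5} + v_{6} = 0  so sig = ⟨2 | 0⟩
  • {1,8}:  v_{1} + v_{8} = v_{11}  so sig = ⟨2 | 1⟩
  • {1,9}:  v_{1} + v_{9} = v_{4}  so sig = ⟨2 | 1⟩
  • {2,7}:  v_{2} + v_{7} = v_{6}  so sig = ⟨2 | 1⟩
  • {0,8}:  v_{0} + v_{8} = v_{3} + v_{5}  so sig = ⟨2 | 1 1⟩
  • {6,8}:  v_{6} + v_{8} = v_{3} + v_{4}  so sig = ⟨2 | 1 1⟩
  • {9,11}:  v_{9} + v_{11} = v_{4} + v_{8}  so sig = ⟨2 | 1 1⟩
  • {0,1}:  v_{0} + v_{1} = v_{2} + v_{3} + v_{10}  so sig = ⟨2 | 1 1 1⟩
  • {1,5}:  v_{1} + v_{5} = v_{2} + v_{8} + v_{10}  so sig = ⟨2 | 1 1 1⟩
  • {5,7}:  v_{5} + v_{7} = v_{3} + v_{9} + v_{10}  so sig = ⟨2 | 1 1 1⟩
  • {6,11}:  v_{6} + v_{11} = v_{1} + v_{3} + v_{4}  so sig = ⟨2 | 1 1 1⟩
  • {0,11}:  v_{0} + v_{11} = v_{2} + v_{3} + v_{8} + v_{10}  so sig = ⟨2 | 1 1 1 1⟩
  • {1,7}:  v_{1} + v_{7} = v_{3} + v_{4} + v_{6} + v_{10}  so sig = ⟨2 | 1 1 1 1⟩
  • {7,8}:  v_{7} + v_{8} = 2·v_{3} + v_{4} + v_{9} + v_{10}  so sig = ⟨2 | 1 1 1 2⟩
  • {5,11}:  v_{5} + v_{11} = v_{2} + 2·v_{8} + v_{10}  so sig = ⟨2 | 1 1 2⟩
  • {7,11}:  v_{7} + v_{11} = 2·v_{3} + 2·v_{4} + v_{10}  so sig = ⟨2 | 1 2 2⟩
  • {3,4,5}:  v_{3} + v_{4} + v_{5} = v_{8}  so sig = ⟨3 | 1⟩
  • {2,3,9,10}:  v_{2} + v_{3} + v_{9} + v_{10} = 0  so sig = ⟨4 | 0⟩
  • {2,3,4,10}:  v_{2} + v_{3} + v_{4} + v_{10} = v_{1}  so sig = ⟨4 | 1⟩
  • {3,6,9,10}:  v_{3} + v_{6} + v_{9} + v_{10} = v_{7}  so sig = ⟨4 | 1⟩
  • {2,8,9,10}:  v_{2} + v_{8} + v_{9} + v_{10} = v_{4} + v_{5}  so sig = ⟨4 | 1 1⟩

Sorted signature multiset PRS(X):
[⟨2 | 0⟩, ⟨2 | 0⟩, ⟨2 | 1⟩, ⟨2 | 1⟩, ⟨2 | 1⟩, ⟨2 | 1 1⟩, ⟨2 | 1 1⟩, ⟨2 | 1 1⟩, ⟨2 | 1 1 1⟩, ⟨2 | 1 1 1⟩, ⟨2 | 1 1 1⟩, ⟨2 | 1 1 1⟩, ⟨2 | 1 1 1 1⟩, ⟨2 | 1 1 1 1⟩, ⟨2 | 1 1 1 2⟩, ⟨2 | 1 1 2⟩, ⟨2 | 1 2 2⟩, ⟨3 | 1⟩, ⟨4 | 0⟩, ⟨4 | 1⟩, ⟨4 | 1⟩, ⟨4 | 1 1⟩]


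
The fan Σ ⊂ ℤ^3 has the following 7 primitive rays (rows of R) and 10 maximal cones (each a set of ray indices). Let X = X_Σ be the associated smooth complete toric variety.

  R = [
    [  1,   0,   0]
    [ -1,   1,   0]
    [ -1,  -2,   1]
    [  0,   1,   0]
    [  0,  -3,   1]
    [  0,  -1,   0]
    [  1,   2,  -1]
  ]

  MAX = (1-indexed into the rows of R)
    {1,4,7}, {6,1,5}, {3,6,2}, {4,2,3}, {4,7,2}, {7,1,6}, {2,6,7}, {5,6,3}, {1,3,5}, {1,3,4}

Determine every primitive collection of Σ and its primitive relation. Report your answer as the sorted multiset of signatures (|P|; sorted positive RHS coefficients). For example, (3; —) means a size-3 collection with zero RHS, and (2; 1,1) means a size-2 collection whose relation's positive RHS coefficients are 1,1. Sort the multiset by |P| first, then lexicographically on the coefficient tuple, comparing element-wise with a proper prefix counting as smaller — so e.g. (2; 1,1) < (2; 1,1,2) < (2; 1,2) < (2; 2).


|primitive collections| = 7. Relations:

  • {3,7}:  v_{3} + v_{7} = 0  ⟹  sig = (2; —)
  • {4,6}:  v_{4} + v_{6} = 0  ⟹  sig = (2; —)
  • {1,2}:  v_{1} + v_{2} = v_{4}  ⟹  sig = (2; 1)
  • {2,5}:  v_{2} + v_{5} = v_{3}  ⟹  sig = (2; 1)
  • {4,5}:  v_{4} + v_{5} = v_{1} + v_{3}  ⟹  sig = (2; 1,1)
  • {5,7}:  v_{5} + v_{7} = v_{1} + v_{6}  ⟹  sig = (2; 1,1)
  • {1,3,6}:  v_{1} + v_{3} + v_{6} = v_{5}  ⟹  sig = (3; 1)

Hence PRS(X_Σ) =
    (2; —)
    (2; —)
    (2; 1)
    (2; 1)
    (2; 1,1)
    (2; 1,1)
    (3; 1)


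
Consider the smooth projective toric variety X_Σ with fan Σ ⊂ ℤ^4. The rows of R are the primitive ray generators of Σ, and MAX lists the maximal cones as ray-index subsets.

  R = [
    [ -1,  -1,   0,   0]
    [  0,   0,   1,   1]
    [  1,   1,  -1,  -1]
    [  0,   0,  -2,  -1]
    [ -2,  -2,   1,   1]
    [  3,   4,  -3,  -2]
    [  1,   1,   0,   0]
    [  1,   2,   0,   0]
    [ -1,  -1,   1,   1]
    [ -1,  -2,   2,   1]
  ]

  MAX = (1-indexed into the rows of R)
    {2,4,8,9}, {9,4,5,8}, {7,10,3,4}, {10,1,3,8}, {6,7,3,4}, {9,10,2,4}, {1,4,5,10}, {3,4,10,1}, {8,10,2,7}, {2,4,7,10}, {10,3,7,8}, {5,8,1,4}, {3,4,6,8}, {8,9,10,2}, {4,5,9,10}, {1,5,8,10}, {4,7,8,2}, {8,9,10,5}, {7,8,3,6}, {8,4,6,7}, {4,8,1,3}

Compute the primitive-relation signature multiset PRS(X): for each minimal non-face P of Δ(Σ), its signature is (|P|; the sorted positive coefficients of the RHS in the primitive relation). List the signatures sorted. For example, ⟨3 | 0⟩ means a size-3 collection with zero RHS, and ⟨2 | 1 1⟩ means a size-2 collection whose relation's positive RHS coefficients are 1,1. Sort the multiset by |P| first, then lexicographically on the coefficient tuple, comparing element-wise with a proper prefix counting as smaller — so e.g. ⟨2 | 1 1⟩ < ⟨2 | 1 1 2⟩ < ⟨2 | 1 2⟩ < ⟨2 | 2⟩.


Minimal non-faces — 16 found among 10 rays, 21 max cones:

  P={1,7}:  v_{1} + v_{7} = 0  ⟹  sig = ⟨2 | 0⟩
  P={3,9}:  v_{3} + v_{9} = 0  ⟹  sig = ⟨2 | 0⟩
  P={1,2}:  v_{1} + v_{2} = v_{9}  ⟹  sig = ⟨2 | 1⟩
  P={1,9}:  v_{1} + v_{9} = v_{5}  ⟹  sig = ⟨2 | 1⟩
  P={2,3}:  v_{2} + v_{3} = v_{7}  ⟹  sig = ⟨2 | 1⟩
  P={3,5}:  v_{3} + v_{5} = v_{1}  ⟹  sig = ⟨2 | 1⟩
  P={5,7}:  v_{5} + v_{7} = v_{9}  ⟹  sig = ⟨2 | 1⟩
  P={7,9}:  v_{7} + v_{9} = v_{2}  ⟹  sig = ⟨2 | 1⟩
  P={5,6}:  v_{5} + v_{6} = v_{4} + v_{8}  ⟹  sig = ⟨2 | 1 1⟩
  P={6,10}:  v_{6} + v_{10} = v_{3} + v_{7}  ⟹  sig = ⟨2 | 1 1⟩
  P={1,6}:  v_{1} + v_{6} = v_{3} + v_{4} + v_{8}  ⟹  sig = ⟨2 | 1 1 1⟩
  P={6,9}:  v_{6} + v_{9} = v_{4} + v_{7} + v_{8}  ⟹  sig = ⟨2 | 1 1 1⟩
  P={2,6}:  v_{2} + v_{6} = v_{4} + 2·v_{7} + v_{8}  ⟹  sig = ⟨2 | 1 1 2⟩
  P={2,5}:  v_{2} + v_{5} = 2·v_{9}  ⟹  sig = ⟨2 | 2⟩
  P={4,8,10}:  v_{4} + v_{8} + v_{10} = 0  ⟹  sig = ⟨3 | 0⟩
  P={3,4,7,8}:  v_{3} + v_{4} + v_{7} + v_{8} = v_{6}  ⟹  sig = ⟨4 | 1⟩

Signatures (|P|; sorted positive RHS coefficients), sorted:
    |P|=2: 14 collections, coeffs (), (), (1), (1), (1), (1), (1), (1), (1,1), (1,1), (1,1,1), (1,1,1), (1,1,2), (2)
    |P|=3: 1 collection, coeffs ()
    |P|=4: 1 collection, coeffs (1)


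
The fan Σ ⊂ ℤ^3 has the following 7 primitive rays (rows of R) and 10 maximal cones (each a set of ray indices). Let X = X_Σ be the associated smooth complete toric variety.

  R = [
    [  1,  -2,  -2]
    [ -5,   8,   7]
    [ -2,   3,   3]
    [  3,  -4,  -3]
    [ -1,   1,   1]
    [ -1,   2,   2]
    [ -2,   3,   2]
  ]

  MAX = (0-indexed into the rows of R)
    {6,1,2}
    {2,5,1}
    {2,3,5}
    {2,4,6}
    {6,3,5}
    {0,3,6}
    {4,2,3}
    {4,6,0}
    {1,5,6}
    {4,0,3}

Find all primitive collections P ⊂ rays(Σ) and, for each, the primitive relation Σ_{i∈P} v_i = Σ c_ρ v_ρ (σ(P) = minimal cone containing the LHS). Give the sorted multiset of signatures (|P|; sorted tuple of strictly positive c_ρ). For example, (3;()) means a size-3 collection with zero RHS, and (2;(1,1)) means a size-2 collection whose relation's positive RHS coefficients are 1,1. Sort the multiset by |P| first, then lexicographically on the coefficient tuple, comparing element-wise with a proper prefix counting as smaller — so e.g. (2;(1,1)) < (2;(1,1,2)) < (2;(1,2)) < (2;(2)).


The 9 primitive collections of Σ (r=7, n=3):

  P={0,5}:  v_{0} + v_{5} = 0  →  sig = (2;())
  P={0,2}:  v_{0} + v_{2} = v_{4}  →  sig = (2;(1))
  P={4,5}:  v_{4} + v_{5} = v_{2}  →  sig = (2;(1))
  P={0,1}:  v_{0} + v_{1} = v_{2} + v_{6}  →  sig = (2;(1,1))
  P={1,4}:  v_{1} + v_{4} = 2·v_{2} + v_{6}  →  sig = (2;(1,2))
  P={1,3}:  v_{1} + v_{3} = 2·v_{5}  →  sig = (2;(2))
  P={3,4,6}:  v_{3} + v_{4} + v_{6} = 0  →  sig = (3;())
  P={2,3,6}:  v_{2} + v_{3} + v_{6} = v_{5}  →  sig = (3;(1))
  P={2,5,6}:  v_{2} + v_{5} + v_{6} = v_{1}  →  sig = (3;(1))

Hence PRS(X_Σ) =
{ (2;()),  (2;(1)) ×2,  (2;(1,1)),  (2;(1,2)),  (2;(2)),  (3;()),  (3;(1)) ×2 }


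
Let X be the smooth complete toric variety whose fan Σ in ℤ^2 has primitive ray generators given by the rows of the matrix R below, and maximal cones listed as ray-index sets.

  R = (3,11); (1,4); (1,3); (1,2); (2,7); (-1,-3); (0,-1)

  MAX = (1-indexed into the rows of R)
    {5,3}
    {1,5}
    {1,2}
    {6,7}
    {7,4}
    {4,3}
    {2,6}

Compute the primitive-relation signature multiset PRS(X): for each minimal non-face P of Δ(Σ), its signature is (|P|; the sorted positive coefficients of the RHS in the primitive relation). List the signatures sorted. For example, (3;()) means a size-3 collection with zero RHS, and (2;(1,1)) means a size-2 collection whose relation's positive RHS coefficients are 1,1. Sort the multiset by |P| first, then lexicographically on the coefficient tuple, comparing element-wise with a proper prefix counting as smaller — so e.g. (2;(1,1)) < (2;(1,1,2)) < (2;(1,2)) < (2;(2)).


14 minimal non-faces of Δ(Σ) (on 7 rays):

  P = {3,6}:  v_{3} + v_{6} = 0  →  sig = (2;())
  P = {2,3}:  v_{2} + v_{3} = v_{5}  →  sig = (2;(1))
  P = {2,5}:  v_{2} + v_{5} = v_{1}  →  sig = (2;(1))
  P = {2,7}:  v_{2} + v_{7} = v_{3}  →  sig = (2;(1))
  P = {3,7}:  v_{3} + v_{7} = v_{4}  →  sig = (2;(1))
  P = {4,6}:  v_{4} + v_{6} = v_{7}  →  sig = (2;(1))
  P = {5,6}:  v_{5} + v_{6} = v_{2}  →  sig = (2;(1))
  P = {1,7}:  v_{1} + v_{7} = v_{3} + v_{5}  →  sig = (2;(1,1))
  P = {1,4}:  v_{1} + v_{4} = 2·v_{3} + v_{5}  →  sig = (2;(1,2))
  P = {1,3}:  v_{1} + v_{3} = 2·v_{5}  →  sig = (2;(2))
  P = {1,6}:  v_{1} + v_{6} = 2·v_{2}  →  sig = (2;(2))
  P = {2,4}:  v_{2} + v_{4} = 2·v_{3}  →  sig = (2;(2))
  P = {5,7}:  v_{5} + v_{7} = 2·v_{3}  →  sig = (2;(2))
  P = {4,5}:  v_{4} + v_{5} = 3·v_{3}  →  sig = (2;(3))

Signatures (|P|; sorted positive RHS coefficients), sorted:
    (2;())
    (2;(1))
    (2;(1))
    (2;(1))
    (2;(1))
    (2;(1))
    (2;(1))
    (2;(1,1))
    (2;(1,2))
    (2;(2))
    (2;(2))
    (2;(2))
    (2;(2))
    (2;(3))


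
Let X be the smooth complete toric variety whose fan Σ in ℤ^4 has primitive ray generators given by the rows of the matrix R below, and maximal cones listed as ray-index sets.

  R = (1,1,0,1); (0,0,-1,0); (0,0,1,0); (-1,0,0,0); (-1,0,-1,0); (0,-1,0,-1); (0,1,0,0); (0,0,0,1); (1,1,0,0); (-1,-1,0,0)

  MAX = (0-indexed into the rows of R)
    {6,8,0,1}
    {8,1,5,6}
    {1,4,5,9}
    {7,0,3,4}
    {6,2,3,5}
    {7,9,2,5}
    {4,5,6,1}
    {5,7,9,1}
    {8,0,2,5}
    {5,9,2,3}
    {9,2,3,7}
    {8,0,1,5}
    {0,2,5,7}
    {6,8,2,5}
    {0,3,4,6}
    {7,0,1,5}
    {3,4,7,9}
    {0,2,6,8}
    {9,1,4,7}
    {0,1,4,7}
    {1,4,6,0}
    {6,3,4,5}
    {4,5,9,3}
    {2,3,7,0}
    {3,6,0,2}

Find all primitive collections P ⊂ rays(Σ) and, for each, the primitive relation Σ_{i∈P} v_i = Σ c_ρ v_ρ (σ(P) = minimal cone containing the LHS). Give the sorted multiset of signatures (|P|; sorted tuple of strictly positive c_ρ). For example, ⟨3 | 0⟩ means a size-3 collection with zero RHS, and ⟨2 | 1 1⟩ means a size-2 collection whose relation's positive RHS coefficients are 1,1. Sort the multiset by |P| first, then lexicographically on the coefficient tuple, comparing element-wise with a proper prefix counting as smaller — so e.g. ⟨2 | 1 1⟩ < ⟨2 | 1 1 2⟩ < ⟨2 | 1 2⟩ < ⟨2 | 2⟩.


Σ has 15 primitive collections:

  P = {1,2}:  v_{1} + v_{2} = 0  ⟹  sig = ⟨2 | 0⟩
  P = {8,9}:  v_{8} + v_{9} = 0  ⟹  sig = ⟨2 | 0⟩
  P = {0,9}:  v_{0} + v_{9} = v_{7}  ⟹  sig = ⟨2 | 1⟩
  P = {1,3}:  v_{1} + v_{3} = v_{4}  ⟹  sig = ⟨2 | 1⟩
  P = {2,4}:  v_{2} + v_{4} = v_{3}  ⟹  sig = ⟨2 | 1⟩
  P = {3,8}:  v_{3} + v_{8} = v_{6}  ⟹  sig = ⟨2 | 1⟩
  P = {6,9}:  v_{6} + v_{9} = v_{3}  ⟹  sig = ⟨2 | 1⟩
  P = {7,8}:  v_{7} + v_{8} = v_{0}  ⟹  sig = ⟨2 | 1⟩
  P = {4,8}:  v_{4} + v_{8} = v_{1} + v_{6}  ⟹  sig = ⟨2 | 1 1⟩
  P = {6,7}:  v_{6} + v_{7} = v_{0} + v_{3}  ⟹  sig = ⟨2 | 1 1⟩
  P = {0,3,5}:  v_{0} + v_{3} + v_{5} = 0  ⟹  sig = ⟨3 | 0⟩
  P = {0,4,5}:  v_{0} + v_{4} + v_{5} = v_{1}  ⟹  sig = ⟨3 | 1⟩
  P = {0,5,6}:  v_{0} + v_{5} + v_{6} = v_{8}  ⟹  sig = ⟨3 | 1⟩
  P = {3,5,7}:  v_{3} + v_{5} + v_{7} = v_{9}  ⟹  sig = ⟨3 | 1⟩
  P = {4,5,7}:  v_{4} + v_{5} + v_{7} = v_{1} + v_{9}  ⟹  sig = ⟨3 | 1 1⟩

Sorted signature multiset PRS(X):
    |P|=2: 10 collections, coeffs (), (), (1), (1), (1), (1), (1), (1), (1,1), (1,1)
    |P|=3: 5 collections, coeffs (), (1), (1), (1), (1,1)


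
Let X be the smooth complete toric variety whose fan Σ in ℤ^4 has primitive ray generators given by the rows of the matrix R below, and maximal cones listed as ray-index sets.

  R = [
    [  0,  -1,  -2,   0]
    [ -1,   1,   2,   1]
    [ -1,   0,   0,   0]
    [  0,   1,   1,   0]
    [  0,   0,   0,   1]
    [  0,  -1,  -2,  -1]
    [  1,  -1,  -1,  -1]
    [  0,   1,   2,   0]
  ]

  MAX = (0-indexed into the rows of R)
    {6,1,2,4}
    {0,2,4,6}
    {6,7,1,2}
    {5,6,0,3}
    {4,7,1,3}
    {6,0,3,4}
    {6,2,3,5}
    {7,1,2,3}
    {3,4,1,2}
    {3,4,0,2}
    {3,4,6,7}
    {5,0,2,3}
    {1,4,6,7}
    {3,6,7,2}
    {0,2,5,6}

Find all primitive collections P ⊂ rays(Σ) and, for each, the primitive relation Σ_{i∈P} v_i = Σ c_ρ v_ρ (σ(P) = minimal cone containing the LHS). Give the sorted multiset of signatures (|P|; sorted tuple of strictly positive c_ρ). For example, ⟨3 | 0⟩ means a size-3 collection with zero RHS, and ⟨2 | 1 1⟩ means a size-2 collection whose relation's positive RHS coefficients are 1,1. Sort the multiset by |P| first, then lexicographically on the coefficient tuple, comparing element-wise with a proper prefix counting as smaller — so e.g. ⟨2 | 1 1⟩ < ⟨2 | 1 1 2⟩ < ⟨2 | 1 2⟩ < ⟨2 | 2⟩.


9 collections generate NE(X_Σ); each relation:

  P = {0,7}:  v_{0} + v_{7} = 0  ⇒ sig = ⟨2 | 0⟩
  P = {1,5}:  v_{1} + v_{5} = v_{2}  ⇒ sig = ⟨2 | 1⟩
  P = {4,5}:  v_{4} + v_{5} = v_{0}  ⇒ sig = ⟨2 | 1⟩
  P = {0,1}:  v_{0} + v_{1} = v_{2} + v_{4}  ⇒ sig = ⟨2 | 1 1⟩
  P = {5,7}:  v_{5} + v_{7} = v_{2} + v_{3} + v_{6}  ⇒ sig = ⟨2 | 1 1 1⟩
  P = {1,3,6}:  v_{1} + v_{3} + v_{6} = v_{7}  ⇒ sig = ⟨3 | 1⟩
  P = {2,4,7}:  v_{2} + v_{4} + v_{7} = v_{1}  ⇒ sig = ⟨3 | 1⟩
  P = {2,3,4,6}:  v_{2} + v_{3} + v_{4} + v_{6} = 0  ⇒ sig = ⟨4 | 0⟩
  P = {0,2,3,6}:  v_{0} + v_{2} + v_{3} + v_{6} = v_{5}  ⇒ sig = ⟨4 | 1⟩

so the primitive-relation signature multiset is
    |P|=2: 5 collections, coeffs (), (1), (1), (1,1), (1,1,1)
    |P|=3: 2 collections, coeffs (1), (1)
    |P|=4: 2 collections, coeffs (), (1)


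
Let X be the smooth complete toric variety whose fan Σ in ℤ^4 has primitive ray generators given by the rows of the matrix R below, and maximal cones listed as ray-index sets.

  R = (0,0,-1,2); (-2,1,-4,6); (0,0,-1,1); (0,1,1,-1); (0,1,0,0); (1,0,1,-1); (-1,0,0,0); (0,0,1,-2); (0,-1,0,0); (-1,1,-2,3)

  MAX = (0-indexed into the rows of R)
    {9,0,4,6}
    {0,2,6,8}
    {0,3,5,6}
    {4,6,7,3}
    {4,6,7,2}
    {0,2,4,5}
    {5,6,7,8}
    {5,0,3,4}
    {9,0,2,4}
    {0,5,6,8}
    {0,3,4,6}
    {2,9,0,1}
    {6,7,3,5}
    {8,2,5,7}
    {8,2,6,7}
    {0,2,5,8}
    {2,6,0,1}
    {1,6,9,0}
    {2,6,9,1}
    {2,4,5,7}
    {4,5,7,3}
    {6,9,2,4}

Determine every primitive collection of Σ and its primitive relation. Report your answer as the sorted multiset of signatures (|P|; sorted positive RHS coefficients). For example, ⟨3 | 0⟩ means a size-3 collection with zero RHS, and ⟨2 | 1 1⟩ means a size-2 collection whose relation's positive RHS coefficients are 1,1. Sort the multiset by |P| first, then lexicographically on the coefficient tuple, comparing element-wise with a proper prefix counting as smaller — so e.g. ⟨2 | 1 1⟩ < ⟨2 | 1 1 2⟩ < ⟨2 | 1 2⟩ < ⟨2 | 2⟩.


Δ(Σ) — 10 vertices, 17 min non-faces:

  • {0,7}:  v_{0} + v_{7} = 0  ⇒ sig = ⟨2 | 0⟩
  • {4,8}:  v_{4} + v_{8} = 0  ⇒ sig = ⟨2 | 0⟩
  • {2,3}:  v_{2} + v_{3} = v_{4}  ⇒ sig = ⟨2 | 1⟩
  • {1,5}:  v_{1} + v_{5} = v_{0} + v_{9}  ⇒ sig = ⟨2 | 1 1⟩
  • {3,8}:  v_{3} + v_{8} = v_{5} + v_{6}  ⇒ sig = ⟨2 | 1 1⟩
  • {5,9}:  v_{5} + v_{9} = v_{0} + v_{4}  ⇒ sig = ⟨2 | 1 1⟩
  • {1,7}:  v_{1} + v_{7} = v_{2} + v_{6} + v_{9}  ⇒ sig = ⟨2 | 1 1 1⟩
  • {7,9}:  v_{7} + v_{9} = v_{2} + v_{4} + v_{6}  ⇒ sig = ⟨2 | 1 1 1⟩
  • {8,9}:  v_{8} + v_{9} = v_{0} + v_{2} + v_{6}  ⇒ sig = ⟨2 | 1 1 1⟩
  • {1,3}:  v_{1} + v_{3} = v_{0} + v_{4} + v_{6} + v_{9}  ⇒ sig = ⟨2 | 1 1 1 1⟩
  • {3,9}:  v_{3} + v_{9} = v_{0} + 2·v_{4} + v_{6}  ⇒ sig = ⟨2 | 1 1 2⟩
  • {1,4}:  v_{1} + v_{4} = 2·v_{9}  ⇒ sig = ⟨2 | 2⟩
  • {1,8}:  v_{1} + v_{8} = 2·v_{0} + 2·v_{2} + 2·v_{6}  ⇒ sig = ⟨2 | 2 2 2⟩
  • {2,5,6}:  v_{2} + v_{5} + v_{6} = 0  ⇒ sig = ⟨3 | 0⟩
  • {4,5,6}:  v_{4} + v_{5} + v_{6} = v_{3}  ⇒ sig = ⟨3 | 1⟩
  • {0,2,4,6}:  v_{0} + v_{2} + v_{4} + v_{6} = v_{9}  ⇒ sig = ⟨4 | 1⟩
  • {0,2,6,9}:  v_{0} + v_{2} + v_{6} + v_{9} = v_{1}  ⇒ sig = ⟨4 | 1⟩

Signatures (|P|; sorted positive RHS coefficients), sorted:
[⟨2 | 0⟩, ⟨2 | 0⟩, ⟨2 | 1⟩, ⟨2 | 1 1⟩, ⟨2 | 1 1⟩, ⟨2 | 1 1⟩, ⟨2 | 1 1 1⟩, ⟨2 | 1 1 1⟩, ⟨2 | 1 1 1⟩, ⟨2 | 1 1 1 1⟩, ⟨2 | 1 1 2⟩, ⟨2 | 2⟩, ⟨2 | 2 2 2⟩, ⟨3 | 0⟩, ⟨3 | 1⟩, ⟨4 | 1⟩, ⟨4 | 1⟩]


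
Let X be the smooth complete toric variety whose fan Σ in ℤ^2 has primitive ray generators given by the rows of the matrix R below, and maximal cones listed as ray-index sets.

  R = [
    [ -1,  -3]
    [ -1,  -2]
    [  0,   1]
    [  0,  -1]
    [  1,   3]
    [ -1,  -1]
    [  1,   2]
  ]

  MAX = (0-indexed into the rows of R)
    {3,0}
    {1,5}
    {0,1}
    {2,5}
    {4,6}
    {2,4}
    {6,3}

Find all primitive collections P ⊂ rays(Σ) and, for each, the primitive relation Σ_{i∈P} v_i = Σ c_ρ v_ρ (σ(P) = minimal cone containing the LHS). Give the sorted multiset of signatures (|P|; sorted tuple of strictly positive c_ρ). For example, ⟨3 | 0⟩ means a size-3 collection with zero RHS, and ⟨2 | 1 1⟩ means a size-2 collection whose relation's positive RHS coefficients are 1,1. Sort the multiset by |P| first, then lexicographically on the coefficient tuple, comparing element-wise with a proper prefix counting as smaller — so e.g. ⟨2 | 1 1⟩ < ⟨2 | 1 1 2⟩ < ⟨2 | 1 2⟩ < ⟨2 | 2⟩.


Σ has 14 primitive collections:

  {0,4}:  v_{0} + v_{4} = 0  ⟹  sig = ⟨2 | 0⟩
  {1,6}:  v_{1} + v_{6} = 0  ⟹  sig = ⟨2 | 0⟩
  {2,3}:  v_{2} + v_{3} = 0  ⟹  sig = ⟨2 | 0⟩
  {0,2}:  v_{0} + v_{2} = v_{1}  ⟹  sig = ⟨2 | 1⟩
  {0,6}:  v_{0} + v_{6} = v_{3}  ⟹  sig = ⟨2 | 1⟩
  {1,2}:  v_{1} + v_{2} = v_{5}  ⟹  sig = ⟨2 | 1⟩
  {1,3}:  v_{1} + v_{3} = v_{0}  ⟹  sig = ⟨2 | 1⟩
  {1,4}:  v_{1} + v_{4} = v_{2}  ⟹  sig = ⟨2 | 1⟩
  {2,6}:  v_{2} + v_{6} = v_{4}  ⟹  sig = ⟨2 | 1⟩
  {3,4}:  v_{3} + v_{4} = v_{6}  ⟹  sig = ⟨2 | 1⟩
  {3,5}:  v_{3} + v_{5} = v_{1}  ⟹  sig = ⟨2 | 1⟩
  {5,6}:  v_{5} + v_{6} = v_{2}  ⟹  sig = ⟨2 | 1⟩
  {0,5}:  v_{0} + v_{5} = 2·v_{1}  ⟹  sig = ⟨2 | 2⟩
  {4,5}:  v_{4} + v_{5} = 2·v_{2}  ⟹  sig = ⟨2 | 2⟩

Sorted signature multiset PRS(X):
    ⟨2 | 0⟩
    ⟨2 | 0⟩
    ⟨2 | 0⟩
    ⟨2 | 1⟩
    ⟨2 | 1⟩
    ⟨2 | 1⟩
    ⟨2 | 1⟩
    ⟨2 | 1⟩
    ⟨2 | 1⟩
    ⟨2 | 1⟩
    ⟨2 | 1⟩
    ⟨2 | 1⟩
    ⟨2 | 2⟩
    ⟨2 | 2⟩


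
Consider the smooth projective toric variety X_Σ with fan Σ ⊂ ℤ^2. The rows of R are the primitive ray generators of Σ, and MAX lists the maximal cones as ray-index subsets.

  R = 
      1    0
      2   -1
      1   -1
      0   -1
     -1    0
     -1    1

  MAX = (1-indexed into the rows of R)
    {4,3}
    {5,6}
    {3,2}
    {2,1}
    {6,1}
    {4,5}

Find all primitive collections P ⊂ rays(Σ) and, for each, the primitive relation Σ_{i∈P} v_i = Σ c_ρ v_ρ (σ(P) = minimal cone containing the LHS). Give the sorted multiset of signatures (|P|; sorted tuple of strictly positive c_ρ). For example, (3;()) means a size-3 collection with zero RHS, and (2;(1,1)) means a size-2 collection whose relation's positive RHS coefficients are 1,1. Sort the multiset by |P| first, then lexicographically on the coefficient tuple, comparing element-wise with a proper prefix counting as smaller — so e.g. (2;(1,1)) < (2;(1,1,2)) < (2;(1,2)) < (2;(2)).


Σ has 9 primitive collections:

  P = {1,5}:  v_{1} + v_{5} = 0 — sig = (2;())
  P = {3,6}:  v_{3} + v_{6} = 0 — sig = (2;())
  P = {1,3}:  v_{1} + v_{3} = v_{2} — sig = (2;(1))
  P = {1,4}:  v_{1} + v_{4} = v_{3} — sig = (2;(1))
  P = {2,5}:  v_{2} + v_{5} = v_{3} — sig = (2;(1))
  P = {2,6}:  v_{2} + v_{6} = v_{1} — sig = (2;(1))
  P = {3,5}:  v_{3} + v_{5} = v_{4} — sig = (2;(1))
  P = {4,6}:  v_{4} + v_{6} = v_{5} — sig = (2;(1))
  P = {2,4}:  v_{2} + v_{4} = 2·v_{3} — sig = (2;(2))

Hence PRS(X_Σ) =
    (2;())
    (2;())
    (2;(1))
    (2;(1))
    (2;(1))
    (2;(1))
    (2;(1))
    (2;(1))
    (2;(2))


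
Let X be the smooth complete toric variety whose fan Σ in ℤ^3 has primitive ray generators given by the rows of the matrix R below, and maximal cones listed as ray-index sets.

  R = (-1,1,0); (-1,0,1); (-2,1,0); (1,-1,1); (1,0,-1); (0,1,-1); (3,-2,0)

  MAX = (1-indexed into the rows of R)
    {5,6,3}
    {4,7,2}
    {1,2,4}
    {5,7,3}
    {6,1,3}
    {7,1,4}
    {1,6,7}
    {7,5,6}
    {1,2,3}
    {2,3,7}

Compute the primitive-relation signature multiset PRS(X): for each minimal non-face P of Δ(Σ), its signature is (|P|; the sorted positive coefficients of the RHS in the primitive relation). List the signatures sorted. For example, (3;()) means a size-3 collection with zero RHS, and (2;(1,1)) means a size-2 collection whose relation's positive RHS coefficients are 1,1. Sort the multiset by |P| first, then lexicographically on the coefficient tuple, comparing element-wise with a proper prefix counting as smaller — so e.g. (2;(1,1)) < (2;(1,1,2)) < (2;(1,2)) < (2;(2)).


Δ(Σ) — 7 vertices, 9 min non-faces:

  {2,5}:  v_{2} + v_{5} = 0  ⟹  sig = (2;())
  {1,5}:  v_{1} + v_{5} = v_{6}  ⟹  sig = (2;(1))
  {2,6}:  v_{2} + v_{6} = v_{1}  ⟹  sig = (2;(1))
  {3,4}:  v_{3} + v_{4} = v_{2}  ⟹  sig = (2;(1))
  {4,5}:  v_{4} + v_{5} = v_{1} + v_{7}  ⟹  sig = (2;(1,1))
  {4,6}:  v_{4} + v_{6} = 2·v_{1} + v_{7}  ⟹  sig = (2;(1,2))
  {1,3,7}:  v_{1} + v_{3} + v_{7} = 0  ⟹  sig = (3;())
  {1,2,7}:  v_{1} + v_{2} + v_{7} = v_{4}  ⟹  sig = (3;(1))
  {3,6,7}:  v_{3} + v_{6} + v_{7} = v_{5}  ⟹  sig = (3;(1))

so the primitive-relation signature multiset is
{ (2;()),  (2;(1)) ×3,  (2;(1,1)),  (2;(1,2)),  (3;()),  (3;(1)) ×2 }


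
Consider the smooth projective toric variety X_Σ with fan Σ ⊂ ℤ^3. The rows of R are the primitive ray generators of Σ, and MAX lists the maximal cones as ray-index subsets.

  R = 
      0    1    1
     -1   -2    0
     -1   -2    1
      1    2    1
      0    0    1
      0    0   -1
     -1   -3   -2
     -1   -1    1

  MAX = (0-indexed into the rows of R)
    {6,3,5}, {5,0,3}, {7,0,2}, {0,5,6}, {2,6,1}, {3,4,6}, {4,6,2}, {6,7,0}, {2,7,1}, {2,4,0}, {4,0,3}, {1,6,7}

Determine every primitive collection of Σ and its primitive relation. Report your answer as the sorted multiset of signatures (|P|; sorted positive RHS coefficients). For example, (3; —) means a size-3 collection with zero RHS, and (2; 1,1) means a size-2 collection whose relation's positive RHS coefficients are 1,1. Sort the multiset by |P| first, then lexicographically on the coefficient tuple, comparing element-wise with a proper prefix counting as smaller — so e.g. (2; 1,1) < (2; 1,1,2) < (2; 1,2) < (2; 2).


Σ has 14 primitive collections:

  P={4,5}:  v_{4} + v_{5} = 0  ⟹  sig = (2; —)
  P={0,1}:  v_{0} + v_{1} = v_{7}  ⟹  sig = (2; 1)
  P={1,3}:  v_{1} + v_{3} = v_{4}  ⟹  sig = (2; 1)
  P={1,4}:  v_{1} + v_{4} = v_{2}  ⟹  sig = (2; 1)
  P={2,5}:  v_{2} + v_{5} = v_{1}  ⟹  sig = (2; 1)
  P={1,5}:  v_{1} + v_{5} = v_{0} + v_{6}  ⟹  sig = (2; 1,1)
  P={3,7}:  v_{3} + v_{7} = v_{0} + v_{4}  ⟹  sig = (2; 1,1)
  P={4,7}:  v_{4} + v_{7} = v_{0} + v_{2}  ⟹  sig = (2; 1,1)
  P={5,7}:  v_{5} + v_{7} = 2·v_{0} + v_{6}  ⟹  sig = (2; 1,2)
  P={2,3}:  v_{2} + v_{3} = 2·v_{4}  ⟹  sig = (2; 2)
  P={0,3,6}:  v_{0} + v_{3} + v_{6} = 0  ⟹  sig = (3; —)
  P={0,4,6}:  v_{0} + v_{4} + v_{6} = v_{1}  ⟹  sig = (3; 1)
  P={0,2,6}:  v_{0} + v_{2} + v_{6} = 2·v_{1}  ⟹  sig = (3; 2)
  P={2,6,7}:  v_{2} + v_{6} + v_{7} = 3·v_{1}  ⟹  sig = (3; 3)

Sorted signature multiset PRS(X):
[(2; —), (2; 1), (2; 1), (2; 1), (2; 1), (2; 1,1), (2; 1,1), (2; 1,1), (2; 1,2), (2; 2), (3; —), (3; 1), (3; 2), (3; 3)]


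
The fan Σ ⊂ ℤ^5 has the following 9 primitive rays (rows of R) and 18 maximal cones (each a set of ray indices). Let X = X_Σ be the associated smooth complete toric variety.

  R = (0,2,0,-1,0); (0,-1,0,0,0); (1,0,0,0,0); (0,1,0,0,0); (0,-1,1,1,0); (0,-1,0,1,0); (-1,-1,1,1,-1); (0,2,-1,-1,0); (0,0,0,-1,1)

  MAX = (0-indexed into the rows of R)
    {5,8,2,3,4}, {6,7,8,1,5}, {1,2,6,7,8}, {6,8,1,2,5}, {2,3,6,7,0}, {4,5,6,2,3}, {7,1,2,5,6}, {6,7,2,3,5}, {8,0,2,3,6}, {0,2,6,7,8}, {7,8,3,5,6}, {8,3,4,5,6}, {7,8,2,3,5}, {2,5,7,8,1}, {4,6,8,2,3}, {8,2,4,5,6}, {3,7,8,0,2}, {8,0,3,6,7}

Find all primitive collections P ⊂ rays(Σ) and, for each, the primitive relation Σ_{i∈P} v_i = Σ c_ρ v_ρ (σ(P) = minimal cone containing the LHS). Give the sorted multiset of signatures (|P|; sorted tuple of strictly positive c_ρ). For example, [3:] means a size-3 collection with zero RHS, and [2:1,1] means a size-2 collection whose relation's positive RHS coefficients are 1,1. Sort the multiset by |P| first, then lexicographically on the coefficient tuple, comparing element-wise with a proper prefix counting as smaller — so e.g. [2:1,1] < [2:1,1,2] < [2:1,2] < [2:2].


9 collections generate NE(X_Σ); each relation:

  • {1,3}:  v_{1} + v_{3} = 0  ⟹  sig = [2:]
  • {0,5}:  v_{0} + v_{5} = v_{3}  ⟹  sig = [2:1]
  • {4,7}:  v_{4} + v_{7} = v_{3}  ⟹  sig = [2:1]
  • {0,1}:  v_{0} + v_{1} = v_{2} + v_{6} + v_{7} + v_{8}  ⟹  sig = [2:1,1,1,1]
  • {1,4}:  v_{1} + v_{4} = v_{2} + v_{5} + v_{6} + v_{8}  ⟹  sig = [2:1,1,1,1]
  • {0,4}:  v_{0} + v_{4} = v_{2} + 2·v_{3} + v_{6} + v_{8}  ⟹  sig = [2:1,1,1,2]
  • {2,5,6,7,8}:  v_{2} + v_{5} + v_{6} + v_{7} + v_{8} = 0  ⟹  sig = [5:]
  • {2,3,5,6,8}:  v_{2} + v_{3} + v_{5} + v_{6} + v_{8} = v_{4}  ⟹  sig = [5:1]
  • {2,3,6,7,8}:  v_{2} + v_{3} + v_{6} + v_{7} + v_{8} = v_{0}  ⟹  sig = [5:1]

Signatures (|P|; sorted positive RHS coefficients), sorted:
{ [2:],  [2:1] ×2,  [2:1,1,1,1] ×2,  [2:1,1,1,2],  [5:],  [5:1] ×2 }


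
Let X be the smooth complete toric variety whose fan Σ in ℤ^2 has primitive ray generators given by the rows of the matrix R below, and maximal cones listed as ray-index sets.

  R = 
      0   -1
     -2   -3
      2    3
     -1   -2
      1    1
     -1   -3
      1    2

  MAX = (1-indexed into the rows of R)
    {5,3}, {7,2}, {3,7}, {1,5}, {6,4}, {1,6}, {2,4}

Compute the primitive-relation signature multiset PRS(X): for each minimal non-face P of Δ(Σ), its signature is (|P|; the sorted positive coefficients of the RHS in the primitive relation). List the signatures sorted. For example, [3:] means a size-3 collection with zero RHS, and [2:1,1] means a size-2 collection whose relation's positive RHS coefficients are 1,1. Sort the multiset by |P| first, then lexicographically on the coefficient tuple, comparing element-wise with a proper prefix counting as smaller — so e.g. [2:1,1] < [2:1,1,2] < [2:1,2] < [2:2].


14 minimal non-faces of Δ(Σ) (on 7 rays):

  P = {2,3}:  v_{2} + v_{3} = 0  so sig = [2:]
  P = {4,7}:  v_{4} + v_{7} = 0  so sig = [2:]
  P = {1,4}:  v_{1} + v_{4} = v_{6}  so sig = [2:1]
  P = {1,7}:  v_{1} + v_{7} = v_{5}  so sig = [2:1]
  P = {2,5}:  v_{2} + v_{5} = v_{4}  so sig = [2:1]
  P = {3,4}:  v_{3} + v_{4} = v_{5}  so sig = [2:1]
  P = {4,5}:  v_{4} + v_{5} = v_{1}  so sig = [2:1]
  P = {5,7}:  v_{5} + v_{7} = v_{3}  so sig = [2:1]
  P = {6,7}:  v_{6} + v_{7} = v_{1}  so sig = [2:1]
  P = {3,6}:  v_{3} + v_{6} = v_{1} + v_{5}  so sig = [2:1,1]
  P = {1,2}:  v_{1} + v_{2} = 2·v_{4}  so sig = [2:2]
  P = {1,3}:  v_{1} + v_{3} = 2·v_{5}  so sig = [2:2]
  P = {5,6}:  v_{5} + v_{6} = 2·v_{1}  so sig = [2:2]
  P = {2,6}:  v_{2} + v_{6} = 3·v_{4}  so sig = [2:3]

so the primitive-relation signature multiset is
[[2:], [2:], [2:1], [2:1], [2:1], [2:1], [2:1], [2:1], [2:1], [2:1,1], [2:2], [2:2], [2:2], [2:3]]


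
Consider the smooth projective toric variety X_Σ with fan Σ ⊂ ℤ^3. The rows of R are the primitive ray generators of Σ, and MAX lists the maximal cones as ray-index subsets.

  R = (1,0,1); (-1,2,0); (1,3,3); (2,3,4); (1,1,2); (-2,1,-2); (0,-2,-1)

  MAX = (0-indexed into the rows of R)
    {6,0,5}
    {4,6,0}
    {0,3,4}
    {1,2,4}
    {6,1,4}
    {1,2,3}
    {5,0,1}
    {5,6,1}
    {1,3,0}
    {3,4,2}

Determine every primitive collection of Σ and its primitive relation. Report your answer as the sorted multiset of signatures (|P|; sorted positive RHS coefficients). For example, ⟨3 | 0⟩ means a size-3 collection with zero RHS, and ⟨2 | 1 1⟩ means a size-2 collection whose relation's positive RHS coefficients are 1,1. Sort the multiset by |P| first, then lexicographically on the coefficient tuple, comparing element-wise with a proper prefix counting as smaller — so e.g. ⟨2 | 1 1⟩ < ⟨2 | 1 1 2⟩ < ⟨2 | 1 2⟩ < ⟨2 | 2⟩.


9 minimal non-faces of Δ(Σ) (on 7 rays):

  • {0,2}:  v_{0} + v_{2} = v_{3}  so sig = ⟨2 | 1⟩
  • {2,6}:  v_{2} + v_{6} = v_{4}  so sig = ⟨2 | 1⟩
  • {4,5}:  v_{4} + v_{5} = v_{1}  so sig = ⟨2 | 1⟩
  • {3,6}:  v_{3} + v_{6} = v_{0} + v_{4}  so sig = ⟨2 | 1 1⟩
  • {2,5}:  v_{2} + v_{5} = v_{0} + 2·v_{1}  so sig = ⟨2 | 1 2⟩
  • {3,5}:  v_{3} + v_{5} = 2·v_{0} + 2·v_{1}  so sig = ⟨2 | 2 2⟩
  • {0,1,6}:  v_{0} + v_{1} + v_{6} = 0  so sig = ⟨3 | 0⟩
  • {0,1,4}:  v_{0} + v_{1} + v_{4} = v_{2}  so sig = ⟨3 | 1⟩
  • {1,3,4}:  v_{1} + v_{3} + v_{4} = 2·v_{2}  so sig = ⟨3 | 2⟩

Sorted signature multiset PRS(X):
    |P|=2: 6 collections, coeffs (1), (1), (1), (1,1), (1,2), (2,2)
    |P|=3: 3 collections, coeffs (), (1), (2)


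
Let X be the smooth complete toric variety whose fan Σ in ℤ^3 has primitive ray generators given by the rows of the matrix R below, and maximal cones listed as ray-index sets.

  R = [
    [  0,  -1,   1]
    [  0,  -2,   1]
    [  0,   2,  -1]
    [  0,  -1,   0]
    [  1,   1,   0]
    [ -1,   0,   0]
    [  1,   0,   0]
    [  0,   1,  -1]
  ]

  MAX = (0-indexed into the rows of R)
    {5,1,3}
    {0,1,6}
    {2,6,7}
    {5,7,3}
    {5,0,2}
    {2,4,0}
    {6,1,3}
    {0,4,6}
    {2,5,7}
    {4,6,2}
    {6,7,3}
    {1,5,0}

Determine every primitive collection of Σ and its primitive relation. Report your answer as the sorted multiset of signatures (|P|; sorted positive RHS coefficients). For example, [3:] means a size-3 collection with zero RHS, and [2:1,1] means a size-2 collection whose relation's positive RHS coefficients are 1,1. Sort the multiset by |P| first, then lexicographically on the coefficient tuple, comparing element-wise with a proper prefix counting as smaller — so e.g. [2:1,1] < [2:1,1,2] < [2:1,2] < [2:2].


11 collections generate NE(X_Σ); each relation:

  {0,7}:  v_{0} + v_{7} = 0 ; sig = [2:]
  {1,2}:  v_{1} + v_{2} = 0 ; sig = [2:]
  {5,6}:  v_{5} + v_{6} = 0 ; sig = [2:]
  {0,3}:  v_{0} + v_{3} = v_{1} ; sig = [2:1]
  {1,7}:  v_{1} + v_{7} = v_{3} ; sig = [2:1]
  {2,3}:  v_{2} + v_{3} = v_{7} ; sig = [2:1]
  {3,4}:  v_{3} + v_{4} = v_{6} ; sig = [2:1]
  {1,4}:  v_{1} + v_{4} = v_{0} + v_{6} ; sig = [2:1,1]
  {4,5}:  v_{4} + v_{5} = v_{0} + v_{2} ; sig = [2:1,1]
  {4,7}:  v_{4} + v_{7} = v_{2} + v_{6} ; sig = [2:1,1]
  {0,2,6}:  v_{0} + v_{2} + v_{6} = v_{4} ; sig = [3:1]

so the primitive-relation signature multiset is
    |P|=2: 10 collections, coeffs (), (), (), (1), (1), (1), (1), (1,1), (1,1), (1,1)
    |P|=3: 1 collection, coeffs (1)


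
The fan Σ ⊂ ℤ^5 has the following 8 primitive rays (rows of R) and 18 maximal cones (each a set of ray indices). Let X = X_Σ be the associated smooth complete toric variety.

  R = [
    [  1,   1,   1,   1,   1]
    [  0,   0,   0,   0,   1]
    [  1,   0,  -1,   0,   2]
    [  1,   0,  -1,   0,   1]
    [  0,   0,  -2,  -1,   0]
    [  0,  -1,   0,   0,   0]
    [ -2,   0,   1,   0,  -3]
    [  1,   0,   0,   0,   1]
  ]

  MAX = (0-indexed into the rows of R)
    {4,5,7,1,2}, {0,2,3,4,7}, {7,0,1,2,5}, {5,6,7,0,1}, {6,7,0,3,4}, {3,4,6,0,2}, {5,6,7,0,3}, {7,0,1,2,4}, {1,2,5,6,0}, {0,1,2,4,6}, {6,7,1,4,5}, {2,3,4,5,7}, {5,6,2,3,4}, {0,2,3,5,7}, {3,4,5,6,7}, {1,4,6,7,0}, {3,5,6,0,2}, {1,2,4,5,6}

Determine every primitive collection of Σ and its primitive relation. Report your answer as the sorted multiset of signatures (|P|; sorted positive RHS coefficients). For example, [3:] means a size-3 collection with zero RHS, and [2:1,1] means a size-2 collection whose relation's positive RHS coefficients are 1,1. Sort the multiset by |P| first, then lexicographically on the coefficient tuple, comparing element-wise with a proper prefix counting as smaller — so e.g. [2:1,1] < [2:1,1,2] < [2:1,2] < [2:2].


|primitive collections| = 3. Relations:

  • {1,3}:  v_{1} + v_{3} = v_{2}  ⟹  sig = [2:1]
  • {2,6,7}:  v_{2} + v_{6} + v_{7} = 0  ⟹  sig = [3:]
  • {0,4,5}:  v_{0} + v_{4} + v_{5} = v_{3}  ⟹  sig = [3:1]

Signatures (|P|; sorted positive RHS coefficients), sorted:
    |P|=2: 1 collection, coeffs (1)
    |P|=3: 2 collections, coeffs (), (1)
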